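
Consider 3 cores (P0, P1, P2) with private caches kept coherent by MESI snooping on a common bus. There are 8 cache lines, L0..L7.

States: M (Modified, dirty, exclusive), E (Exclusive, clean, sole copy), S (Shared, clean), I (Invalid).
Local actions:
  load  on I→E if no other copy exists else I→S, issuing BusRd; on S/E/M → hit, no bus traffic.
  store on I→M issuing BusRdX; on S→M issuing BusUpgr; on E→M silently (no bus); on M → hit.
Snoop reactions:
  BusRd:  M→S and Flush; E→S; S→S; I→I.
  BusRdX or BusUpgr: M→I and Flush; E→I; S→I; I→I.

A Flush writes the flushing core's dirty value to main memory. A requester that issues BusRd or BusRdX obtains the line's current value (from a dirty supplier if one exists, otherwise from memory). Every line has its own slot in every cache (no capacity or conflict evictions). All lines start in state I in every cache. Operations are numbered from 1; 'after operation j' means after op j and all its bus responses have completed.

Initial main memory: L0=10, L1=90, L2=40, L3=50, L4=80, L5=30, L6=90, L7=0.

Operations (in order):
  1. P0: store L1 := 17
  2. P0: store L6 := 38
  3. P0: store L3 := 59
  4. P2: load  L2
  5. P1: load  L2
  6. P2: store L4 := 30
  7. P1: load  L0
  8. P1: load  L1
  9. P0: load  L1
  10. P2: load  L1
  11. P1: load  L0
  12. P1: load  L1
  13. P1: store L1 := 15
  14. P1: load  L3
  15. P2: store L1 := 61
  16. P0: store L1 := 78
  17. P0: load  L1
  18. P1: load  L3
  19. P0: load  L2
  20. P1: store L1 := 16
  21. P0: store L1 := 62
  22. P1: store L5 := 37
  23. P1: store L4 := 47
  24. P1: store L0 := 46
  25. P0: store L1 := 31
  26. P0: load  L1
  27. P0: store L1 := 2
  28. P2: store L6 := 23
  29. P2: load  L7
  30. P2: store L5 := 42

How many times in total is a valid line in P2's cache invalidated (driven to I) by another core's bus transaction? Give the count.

[1] P0: store L1 := 17 | P0:M(17), P1:I, P2:I | bus: BusRdX
[2] P0: store L6 := 38 | P0:M(38), P1:I, P2:I | bus: BusRdX
[3] P0: store L3 := 59 | P0:M(59), P1:I, P2:I | bus: BusRdX
[4] P2: load  L2 | P0:I, P1:I, P2:E(40) | bus: BusRd
[5] P1: load  L2 | P0:I, P1:S(40), P2:S(40) | bus: BusRd
[6] P2: store L4 := 30 | P0:I, P1:I, P2:M(30) | bus: BusRdX
[7] P1: load  L0 | P0:I, P1:E(10), P2:I | bus: BusRd
[8] P1: load  L1 | P0:S(17), P1:S(17), P2:I | bus: BusRd,Flush
[9] P0: load  L1 | P0:S(17), P1:S(17), P2:I | bus: none
[10] P2: load  L1 | P0:S(17), P1:S(17), P2:S(17) | bus: BusRd
[11] P1: load  L0 | P0:I, P1:E(10), P2:I | bus: none
[12] P1: load  L1 | P0:S(17), P1:S(17), P2:S(17) | bus: none
[13] P1: store L1 := 15 | P0:I, P1:M(15), P2:I | bus: BusUpgr
[14] P1: load  L3 | P0:S(59), P1:S(59), P2:I | bus: BusRd,Flush
[15] P2: store L1 := 61 | P0:I, P1:I, P2:M(61) | bus: BusRdX,Flush
[16] P0: store L1 := 78 | P0:M(78), P1:I, P2:I | bus: BusRdX,Flush
[17] P0: load  L1 | P0:M(78), P1:I, P2:I | bus: none
[18] P1: load  L3 | P0:S(59), P1:S(59), P2:I | bus: none
[19] P0: load  L2 | P0:S(40), P1:S(40), P2:S(40) | bus: BusRd
[20] P1: store L1 := 16 | P0:I, P1:M(16), P2:I | bus: BusRdX,Flush
[21] P0: store L1 := 62 | P0:M(62), P1:I, P2:I | bus: BusRdX,Flush
[22] P1: store L5 := 37 | P0:I, P1:M(37), P2:I | bus: BusRdX
[23] P1: store L4 := 47 | P0:I, P1:M(47), P2:I | bus: BusRdX,Flush
[24] P1: store L0 := 46 | P0:I, P1:M(46), P2:I | bus: none
[25] P0: store L1 := 31 | P0:M(31), P1:I, P2:I | bus: none
[26] P0: load  L1 | P0:M(31), P1:I, P2:I | bus: none
[27] P0: store L1 := 2 | P0:M(2), P1:I, P2:I | bus: none
[28] P2: store L6 := 23 | P0:I, P1:I, P2:M(23) | bus: BusRdX,Flush
[29] P2: load  L7 | P0:I, P1:I, P2:E(0) | bus: BusRd
[30] P2: store L5 := 42 | P0:I, P1:I, P2:M(42) | bus: BusRdX,Flush

invalidations = 3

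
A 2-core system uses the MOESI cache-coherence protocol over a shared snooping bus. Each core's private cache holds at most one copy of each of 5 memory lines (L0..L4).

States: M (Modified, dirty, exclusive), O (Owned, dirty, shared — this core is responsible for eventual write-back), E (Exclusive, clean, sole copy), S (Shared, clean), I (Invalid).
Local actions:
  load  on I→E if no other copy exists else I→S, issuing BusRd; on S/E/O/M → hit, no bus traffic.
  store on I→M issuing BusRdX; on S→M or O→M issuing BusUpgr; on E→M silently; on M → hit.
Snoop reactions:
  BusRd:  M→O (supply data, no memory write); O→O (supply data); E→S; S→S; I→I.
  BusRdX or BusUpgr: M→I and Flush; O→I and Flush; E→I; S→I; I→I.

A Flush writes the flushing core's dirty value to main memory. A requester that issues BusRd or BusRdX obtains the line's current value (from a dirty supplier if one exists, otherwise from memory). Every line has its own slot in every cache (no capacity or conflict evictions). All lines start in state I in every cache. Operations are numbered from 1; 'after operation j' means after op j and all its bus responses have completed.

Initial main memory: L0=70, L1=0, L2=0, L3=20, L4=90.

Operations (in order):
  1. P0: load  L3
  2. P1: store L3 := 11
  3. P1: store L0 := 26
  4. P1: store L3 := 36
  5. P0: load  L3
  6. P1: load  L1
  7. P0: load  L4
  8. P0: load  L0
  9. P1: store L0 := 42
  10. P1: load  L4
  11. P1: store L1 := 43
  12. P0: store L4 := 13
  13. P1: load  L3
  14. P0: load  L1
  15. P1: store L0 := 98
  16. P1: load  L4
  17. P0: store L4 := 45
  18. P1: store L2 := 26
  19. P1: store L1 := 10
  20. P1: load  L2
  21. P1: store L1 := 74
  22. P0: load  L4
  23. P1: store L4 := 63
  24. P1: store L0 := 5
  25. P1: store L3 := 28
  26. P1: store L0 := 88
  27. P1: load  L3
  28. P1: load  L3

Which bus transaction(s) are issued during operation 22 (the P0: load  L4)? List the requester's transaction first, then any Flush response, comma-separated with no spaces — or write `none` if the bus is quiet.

[1] P0: load  L3 | P0:E(20), P1:I | bus: BusRd
[2] P1: store L3 := 11 | P0:I, P1:M(11) | bus: BusRdX
[3] P1: store L0 := 26 | P0:I, P1:M(26) | bus: BusRdX
[4] P1: store L3 := 36 | P0:I, P1:M(36) | bus: none
[5] P0: load  L3 | P0:S(36), P1:O(36) | bus: BusRd
[6] P1: load  L1 | P0:I, P1:E(0) | bus: BusRd
[7] P0: load  L4 | P0:E(90), P1:I | bus: BusRd
[8] P0: load  L0 | P0:S(26), P1:O(26) | bus: BusRd
[9] P1: store L0 := 42 | P0:I, P1:M(42) | bus: BusUpgr
[10] P1: load  L4 | P0:S(90), P1:S(90) | bus: BusRd
[11] P1: store L1 := 43 | P0:I, P1:M(43) | bus: none
[12] P0: store L4 := 13 | P0:M(13), P1:I | bus: BusUpgr
[13] P1: load  L3 | P0:S(36), P1:O(36) | bus: none
[14] P0: load  L1 | P0:S(43), P1:O(43) | bus: BusRd
[15] P1: store L0 := 98 | P0:I, P1:M(98) | bus: none
[16] P1: load  L4 | P0:O(13), P1:S(13) | bus: BusRd
[17] P0: store L4 := 45 | P0:M(45), P1:I | bus: BusUpgr
[18] P1: store L2 := 26 | P0:I, P1:M(26) | bus: BusRdX
[19] P1: store L1 := 10 | P0:I, P1:M(10) | bus: BusUpgr
[20] P1: load  L2 | P0:I, P1:M(26) | bus: none
[21] P1: store L1 := 74 | P0:I, P1:M(74) | bus: none
[22] P0: load  L4 | P0:M(45), P1:I | bus: none
[23] P1: store L4 := 63 | P0:I, P1:M(63) | bus: BusRdX,Flush
[24] P1: store L0 := 5 | P0:I, P1:M(5) | bus: none
[25] P1: store L3 := 28 | P0:I, P1:M(28) | bus: BusUpgr
[26] P1: store L0 := 88 | P0:I, P1:M(88) | bus: none
[27] P1: load  L3 | P0:I, P1:M(28) | bus: none
[28] P1: load  L3 | P0:I, P1:M(28) | bus: none

bus = none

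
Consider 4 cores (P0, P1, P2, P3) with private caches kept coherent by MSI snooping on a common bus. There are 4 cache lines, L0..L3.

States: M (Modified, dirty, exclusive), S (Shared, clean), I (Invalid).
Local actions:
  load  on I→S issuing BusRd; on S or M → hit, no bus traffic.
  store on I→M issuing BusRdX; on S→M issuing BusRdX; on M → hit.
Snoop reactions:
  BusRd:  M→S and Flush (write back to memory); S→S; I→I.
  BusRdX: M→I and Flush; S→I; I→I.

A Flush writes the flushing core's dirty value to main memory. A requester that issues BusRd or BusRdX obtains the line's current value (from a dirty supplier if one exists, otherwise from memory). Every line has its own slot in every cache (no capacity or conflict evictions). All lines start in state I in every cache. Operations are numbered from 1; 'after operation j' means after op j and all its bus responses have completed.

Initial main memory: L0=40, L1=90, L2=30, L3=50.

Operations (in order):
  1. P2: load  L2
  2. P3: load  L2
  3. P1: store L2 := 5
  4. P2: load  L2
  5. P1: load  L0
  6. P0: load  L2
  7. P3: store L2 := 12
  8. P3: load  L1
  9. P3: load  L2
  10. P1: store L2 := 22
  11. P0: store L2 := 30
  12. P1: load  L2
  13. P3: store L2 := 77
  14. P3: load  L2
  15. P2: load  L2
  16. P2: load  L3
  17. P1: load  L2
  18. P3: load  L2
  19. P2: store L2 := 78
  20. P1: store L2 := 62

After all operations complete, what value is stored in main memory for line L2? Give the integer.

1. P2: load  L2  bus=[BusRd]  L2: P0=I P1=I P2=S P3=I  mem[L2]=30
2. P3: load  L2  bus=[BusRd]  L2: P0=I P1=I P2=S P3=S  mem[L2]=30
3. P1: store L2 := 5  bus=[BusRdX]  L2: P0=I P1=M P2=I P3=I  mem[L2]=30
4. P2: load  L2  bus=[BusRd,Flush]  L2: P0=I P1=S P2=S P3=I  mem[L2]=5
5. P1: load  L0  bus=[BusRd]  L0: P0=I P1=S P2=I P3=I  mem[L0]=40
6. P0: load  L2  bus=[BusRd]  L2: P0=S P1=S P2=S P3=I  mem[L2]=5
7. P3: store L2 := 12  bus=[BusRdX]  L2: P0=I P1=I P2=I P3=M  mem[L2]=5
8. P3: load  L1  bus=[BusRd]  L1: P0=I P1=I P2=I P3=S  mem[L1]=90
9. P3: load  L2  bus=[-]  L2: P0=I P1=I P2=I P3=M  mem[L2]=5
10. P1: store L2 := 22  bus=[BusRdX,Flush]  L2: P0=I P1=M P2=I P3=I  mem[L2]=12
11. P0: store L2 := 30  bus=[BusRdX,Flush]  L2: P0=M P1=I P2=I P3=I  mem[L2]=22
12. P1: load  L2  bus=[BusRd,Flush]  L2: P0=S P1=S P2=I P3=I  mem[L2]=30
13. P3: store L2 := 77  bus=[BusRdX]  L2: P0=I P1=I P2=I P3=M  mem[L2]=30
14. P3: load  L2  bus=[-]  L2: P0=I P1=I P2=I P3=M  mem[L2]=30
15. P2: load  L2  bus=[BusRd,Flush]  L2: P0=I P1=I P2=S P3=S  mem[L2]=77
16. P2: load  L3  bus=[BusRd]  L3: P0=I P1=I P2=S P3=I  mem[L3]=50
17. P1: load  L2  bus=[BusRd]  L2: P0=I P1=S P2=S P3=S  mem[L2]=77
18. P3: load  L2  bus=[-]  L2: P0=I P1=S P2=S P3=S  mem[L2]=77
19. P2: store L2 := 78  bus=[BusRdX]  L2: P0=I P1=I P2=M P3=I  mem[L2]=77
20. P1: store L2 := 62  bus=[BusRdX,Flush]  L2: P0=I P1=M P2=I P3=I  mem[L2]=78

memory[L2] = 78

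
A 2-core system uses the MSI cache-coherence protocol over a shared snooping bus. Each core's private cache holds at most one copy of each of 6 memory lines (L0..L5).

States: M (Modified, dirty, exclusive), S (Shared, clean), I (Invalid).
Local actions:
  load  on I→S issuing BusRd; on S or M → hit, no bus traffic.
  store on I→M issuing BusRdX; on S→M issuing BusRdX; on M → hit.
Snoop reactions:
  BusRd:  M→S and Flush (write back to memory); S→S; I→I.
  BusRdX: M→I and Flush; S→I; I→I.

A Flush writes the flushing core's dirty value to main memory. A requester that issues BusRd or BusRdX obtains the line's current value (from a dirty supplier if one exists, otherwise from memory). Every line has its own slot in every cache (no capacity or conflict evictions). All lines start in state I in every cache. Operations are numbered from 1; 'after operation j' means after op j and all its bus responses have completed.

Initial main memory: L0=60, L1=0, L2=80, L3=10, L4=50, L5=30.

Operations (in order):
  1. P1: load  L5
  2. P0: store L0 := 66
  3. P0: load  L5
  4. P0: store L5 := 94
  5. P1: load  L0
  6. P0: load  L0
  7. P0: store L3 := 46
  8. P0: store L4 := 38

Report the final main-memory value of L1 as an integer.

1. P1: load  L5  bus=[BusRd]  L5: P0=I P1=S  mem[L5]=30
2. P0: store L0 := 66  bus=[BusRdX]  L0: P0=M P1=I  mem[L0]=60
3. P0: load  L5  bus=[BusRd]  L5: P0=S P1=S  mem[L5]=30
4. P0: store L5 := 94  bus=[BusRdX]  L5: P0=M P1=I  mem[L5]=30
5. P1: load  L0  bus=[BusRd,Flush]  L0: P0=S P1=S  mem[L0]=66
6. P0: load  L0  bus=[-]  L0: P0=S P1=S  mem[L0]=66
7. P0: store L3 := 46  bus=[BusRdX]  L3: P0=M P1=I  mem[L3]=10
8. P0: store L4 := 38  bus=[BusRdX]  L4: P0=M P1=I  mem[L4]=50

memory[L1] = 0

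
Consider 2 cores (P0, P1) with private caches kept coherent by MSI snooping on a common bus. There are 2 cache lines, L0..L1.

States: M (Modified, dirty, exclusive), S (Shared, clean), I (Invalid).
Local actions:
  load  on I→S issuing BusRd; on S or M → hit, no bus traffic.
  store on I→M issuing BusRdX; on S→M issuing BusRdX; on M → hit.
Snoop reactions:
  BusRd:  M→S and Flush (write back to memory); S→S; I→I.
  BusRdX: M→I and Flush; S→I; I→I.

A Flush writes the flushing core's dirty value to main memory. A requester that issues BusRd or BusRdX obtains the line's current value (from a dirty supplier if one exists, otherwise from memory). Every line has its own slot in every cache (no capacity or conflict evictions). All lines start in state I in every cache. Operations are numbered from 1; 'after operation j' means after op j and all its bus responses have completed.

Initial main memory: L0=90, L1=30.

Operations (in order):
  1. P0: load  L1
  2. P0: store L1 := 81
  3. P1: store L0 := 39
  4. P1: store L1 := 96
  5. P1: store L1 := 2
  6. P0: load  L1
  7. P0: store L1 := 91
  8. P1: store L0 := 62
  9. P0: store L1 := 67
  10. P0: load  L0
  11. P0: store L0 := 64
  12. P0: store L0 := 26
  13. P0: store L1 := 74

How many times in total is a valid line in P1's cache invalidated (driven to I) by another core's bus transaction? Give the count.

step 1: P0: load  L1  ⟶  SI  (L1)  txn=BusRd  M[L1]=30
step 2: P0: store L1 := 81  ⟶  MI  (L1)  txn=BusRdX  M[L1]=30
step 3: P1: store L0 := 39  ⟶  IM  (L0)  txn=BusRdX  M[L0]=90
step 4: P1: store L1 := 96  ⟶  IM  (L1)  txn=BusRdX+Flush  M[L1]=81
step 5: P1: store L1 := 2  ⟶  IM  (L1)  txn=∅  M[L1]=81
step 6: P0: load  L1  ⟶  SS  (L1)  txn=BusRd+Flush  M[L1]=2
step 7: P0: store L1 := 91  ⟶  MI  (L1)  txn=BusRdX  M[L1]=2
step 8: P1: store L0 := 62  ⟶  IM  (L0)  txn=∅  M[L0]=90
step 9: P0: store L1 := 67  ⟶  MI  (L1)  txn=∅  M[L1]=2
step 10: P0: load  L0  ⟶  SS  (L0)  txn=BusRd+Flush  M[L0]=62
step 11: P0: store L0 := 64  ⟶  MI  (L0)  txn=BusRdX  M[L0]=62
step 12: P0: store L0 := 26  ⟶  MI  (L0)  txn=∅  M[L0]=62
step 13: P0: store L1 := 74  ⟶  MI  (L1)  txn=∅  M[L1]=2

invalidations = 2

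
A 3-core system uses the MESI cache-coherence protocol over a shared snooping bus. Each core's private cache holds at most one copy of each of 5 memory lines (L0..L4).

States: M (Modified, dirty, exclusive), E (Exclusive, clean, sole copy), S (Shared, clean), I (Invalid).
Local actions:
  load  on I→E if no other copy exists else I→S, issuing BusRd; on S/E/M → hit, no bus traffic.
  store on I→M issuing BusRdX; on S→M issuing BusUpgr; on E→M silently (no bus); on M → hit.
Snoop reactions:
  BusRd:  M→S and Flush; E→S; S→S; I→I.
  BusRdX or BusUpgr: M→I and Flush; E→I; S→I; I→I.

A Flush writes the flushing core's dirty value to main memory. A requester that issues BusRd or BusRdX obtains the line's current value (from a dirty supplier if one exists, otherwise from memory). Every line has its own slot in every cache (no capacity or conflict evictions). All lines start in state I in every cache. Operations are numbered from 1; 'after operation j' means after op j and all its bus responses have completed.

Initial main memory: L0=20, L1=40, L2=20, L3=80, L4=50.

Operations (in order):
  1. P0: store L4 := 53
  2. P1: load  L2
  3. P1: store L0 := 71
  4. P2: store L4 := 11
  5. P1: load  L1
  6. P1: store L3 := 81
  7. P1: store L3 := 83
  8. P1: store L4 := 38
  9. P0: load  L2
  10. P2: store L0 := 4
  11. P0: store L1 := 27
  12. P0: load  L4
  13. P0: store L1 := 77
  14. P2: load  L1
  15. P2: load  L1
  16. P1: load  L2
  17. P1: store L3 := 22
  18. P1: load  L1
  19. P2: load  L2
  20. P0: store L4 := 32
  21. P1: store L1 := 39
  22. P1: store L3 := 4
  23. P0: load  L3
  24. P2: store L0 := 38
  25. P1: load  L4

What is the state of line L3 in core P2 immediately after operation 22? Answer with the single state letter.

step 1: P0: store L4 := 53  ⟶  MII  (L4)  txn=BusRdX  M[L4]=50
step 2: P1: load  L2  ⟶  IEI  (L2)  txn=BusRd  M[L2]=20
step 3: P1: store L0 := 71  ⟶  IMI  (L0)  txn=BusRdX  M[L0]=20
step 4: P2: store L4 := 11  ⟶  IIM  (L4)  txn=BusRdX+Flush  M[L4]=53
step 5: P1: load  L1  ⟶  IEI  (L1)  txn=BusRd  M[L1]=40
step 6: P1: store L3 := 81  ⟶  IMI  (L3)  txn=BusRdX  M[L3]=80
step 7: P1: store L3 := 83  ⟶  IMI  (L3)  txn=∅  M[L3]=80
step 8: P1: store L4 := 38  ⟶  IMI  (L4)  txn=BusRdX+Flush  M[L4]=11
step 9: P0: load  L2  ⟶  SSI  (L2)  txn=BusRd  M[L2]=20
step 10: P2: store L0 := 4  ⟶  IIM  (L0)  txn=BusRdX+Flush  M[L0]=71
step 11: P0: store L1 := 27  ⟶  MII  (L1)  txn=BusRdX  M[L1]=40
step 12: P0: load  L4  ⟶  SSI  (L4)  txn=BusRd+Flush  M[L4]=38
step 13: P0: store L1 := 77  ⟶  MII  (L1)  txn=∅  M[L1]=40
step 14: P2: load  L1  ⟶  SIS  (L1)  txn=BusRd+Flush  M[L1]=77
step 15: P2: load  L1  ⟶  SIS  (L1)  txn=∅  M[L1]=77
step 16: P1: load  L2  ⟶  SSI  (L2)  txn=∅  M[L2]=20
step 17: P1: store L3 := 22  ⟶  IMI  (L3)  txn=∅  M[L3]=80
step 18: P1: load  L1  ⟶  SSS  (L1)  txn=BusRd  M[L1]=77
step 19: P2: load  L2  ⟶  SSS  (L2)  txn=BusRd  M[L2]=20
step 20: P0: store L4 := 32  ⟶  MII  (L4)  txn=BusUpgr  M[L4]=38
step 21: P1: store L1 := 39  ⟶  IMI  (L1)  txn=BusUpgr  M[L1]=77
step 22: P1: store L3 := 4  ⟶  IMI  (L3)  txn=∅  M[L3]=80
step 23: P0: load  L3  ⟶  SSI  (L3)  txn=BusRd+Flush  M[L3]=4
step 24: P2: store L0 := 38  ⟶  IIM  (L0)  txn=∅  M[L0]=71
step 25: P1: load  L4  ⟶  SSI  (L4)  txn=BusRd+Flush  M[L4]=32

state = I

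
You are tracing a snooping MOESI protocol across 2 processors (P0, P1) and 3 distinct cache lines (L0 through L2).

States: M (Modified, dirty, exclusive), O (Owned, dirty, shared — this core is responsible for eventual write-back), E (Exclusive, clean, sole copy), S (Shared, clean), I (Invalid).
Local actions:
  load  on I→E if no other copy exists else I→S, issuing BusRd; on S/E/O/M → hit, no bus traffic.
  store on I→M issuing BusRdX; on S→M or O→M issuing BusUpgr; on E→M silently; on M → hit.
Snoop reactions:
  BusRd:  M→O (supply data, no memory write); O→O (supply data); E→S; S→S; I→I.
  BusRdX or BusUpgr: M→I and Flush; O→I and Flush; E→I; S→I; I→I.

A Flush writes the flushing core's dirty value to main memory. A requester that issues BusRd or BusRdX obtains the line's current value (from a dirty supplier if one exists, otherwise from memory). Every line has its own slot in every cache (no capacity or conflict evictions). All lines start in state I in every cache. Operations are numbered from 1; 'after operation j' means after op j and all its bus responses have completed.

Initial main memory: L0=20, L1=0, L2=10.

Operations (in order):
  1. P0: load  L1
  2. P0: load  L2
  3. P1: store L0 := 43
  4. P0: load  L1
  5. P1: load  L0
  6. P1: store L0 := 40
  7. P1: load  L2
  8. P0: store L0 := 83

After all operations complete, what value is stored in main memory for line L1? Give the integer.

memory[L1] = 0

[1] P0: load  L1 | P0:E(0), P1:I | bus: BusRd
[2] P0: load  L2 | P0:E(10), P1:I | bus: BusRd
[3] P1: store L0 := 43 | P0:I, P1:M(43) | bus: BusRdX
[4] P0: load  L1 | P0:E(0), P1:I | bus: none
[5] P1: load  L0 | P0:I, P1:M(43) | bus: none
[6] P1: store L0 := 40 | P0:I, P1:M(40) | bus: none
[7] P1: load  L2 | P0:S(10), P1:S(10) | bus: BusRd
[8] P0: store L0 := 83 | P0:M(83), P1:I | bus: BusRdX,Flush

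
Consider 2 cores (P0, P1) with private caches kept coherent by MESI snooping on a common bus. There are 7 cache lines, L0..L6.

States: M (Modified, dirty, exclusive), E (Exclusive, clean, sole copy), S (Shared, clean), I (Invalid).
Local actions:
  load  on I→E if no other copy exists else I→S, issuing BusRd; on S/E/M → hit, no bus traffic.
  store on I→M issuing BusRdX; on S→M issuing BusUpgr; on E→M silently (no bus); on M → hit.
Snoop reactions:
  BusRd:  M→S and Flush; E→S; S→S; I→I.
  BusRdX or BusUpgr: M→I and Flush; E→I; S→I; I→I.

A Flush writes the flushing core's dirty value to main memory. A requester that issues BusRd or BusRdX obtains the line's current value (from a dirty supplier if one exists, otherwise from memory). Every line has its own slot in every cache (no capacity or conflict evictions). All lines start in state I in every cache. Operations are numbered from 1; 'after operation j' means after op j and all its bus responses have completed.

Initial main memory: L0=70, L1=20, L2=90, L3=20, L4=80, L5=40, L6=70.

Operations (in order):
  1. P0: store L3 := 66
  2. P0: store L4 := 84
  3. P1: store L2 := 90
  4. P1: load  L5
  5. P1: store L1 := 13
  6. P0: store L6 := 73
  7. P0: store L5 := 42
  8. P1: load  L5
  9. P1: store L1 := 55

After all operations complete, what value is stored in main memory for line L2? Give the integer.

step 1: P0: store L3 := 66  ⟶  MI  (L3)  txn=BusRdX  M[L3]=20
step 2: P0: store L4 := 84  ⟶  MI  (L4)  txn=BusRdX  M[L4]=80
step 3: P1: store L2 := 90  ⟶  IM  (L2)  txn=BusRdX  M[L2]=90
step 4: P1: load  L5  ⟶  IE  (L5)  txn=BusRd  M[L5]=40
step 5: P1: store L1 := 13  ⟶  IM  (L1)  txn=BusRdX  M[L1]=20
step 6: P0: store L6 := 73  ⟶  MI  (L6)  txn=BusRdX  M[L6]=70
step 7: P0: store L5 := 42  ⟶  MI  (L5)  txn=BusRdX  M[L5]=40
step 8: P1: load  L5  ⟶  SS  (L5)  txn=BusRd+Flush  M[L5]=42
step 9: P1: store L1 := 55  ⟶  IM  (L1)  txn=∅  M[L1]=20

memory[L2] = 90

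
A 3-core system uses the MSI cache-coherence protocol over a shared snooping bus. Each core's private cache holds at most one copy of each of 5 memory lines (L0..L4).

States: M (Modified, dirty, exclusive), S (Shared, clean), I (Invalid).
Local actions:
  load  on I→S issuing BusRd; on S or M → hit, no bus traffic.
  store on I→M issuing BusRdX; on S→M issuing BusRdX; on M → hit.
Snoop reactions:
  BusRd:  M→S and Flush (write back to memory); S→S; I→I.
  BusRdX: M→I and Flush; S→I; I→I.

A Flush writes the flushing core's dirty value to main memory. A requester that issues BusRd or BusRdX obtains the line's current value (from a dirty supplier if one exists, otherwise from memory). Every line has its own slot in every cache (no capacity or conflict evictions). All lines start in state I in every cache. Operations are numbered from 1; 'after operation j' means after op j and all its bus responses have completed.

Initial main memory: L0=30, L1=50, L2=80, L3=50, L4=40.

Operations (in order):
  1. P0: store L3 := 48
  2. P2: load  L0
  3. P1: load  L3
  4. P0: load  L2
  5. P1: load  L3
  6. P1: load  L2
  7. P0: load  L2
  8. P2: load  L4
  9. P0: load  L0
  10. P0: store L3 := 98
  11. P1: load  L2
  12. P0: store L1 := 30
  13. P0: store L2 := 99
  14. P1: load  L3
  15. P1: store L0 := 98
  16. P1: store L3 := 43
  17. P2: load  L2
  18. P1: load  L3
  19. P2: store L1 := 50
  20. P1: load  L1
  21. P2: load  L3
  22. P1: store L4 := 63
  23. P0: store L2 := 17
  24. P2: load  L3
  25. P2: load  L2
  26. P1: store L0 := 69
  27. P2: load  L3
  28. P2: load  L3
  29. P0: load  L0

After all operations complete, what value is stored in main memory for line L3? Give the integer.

[1] P0: store L3 := 48 | P0:M(48), P1:I, P2:I | bus: BusRdX
[2] P2: load  L0 | P0:I, P1:I, P2:S(30) | bus: BusRd
[3] P1: load  L3 | P0:S(48), P1:S(48), P2:I | bus: BusRd,Flush
[4] P0: load  L2 | P0:S(80), P1:I, P2:I | bus: BusRd
[5] P1: load  L3 | P0:S(48), P1:S(48), P2:I | bus: none
[6] P1: load  L2 | P0:S(80), P1:S(80), P2:I | bus: BusRd
[7] P0: load  L2 | P0:S(80), P1:S(80), P2:I | bus: none
[8] P2: load  L4 | P0:I, P1:I, P2:S(40) | bus: BusRd
[9] P0: load  L0 | P0:S(30), P1:I, P2:S(30) | bus: BusRd
[10] P0: store L3 := 98 | P0:M(98), P1:I, P2:I | bus: BusRdX
[11] P1: load  L2 | P0:S(80), P1:S(80), P2:I | bus: none
[12] P0: store L1 := 30 | P0:M(30), P1:I, P2:I | bus: BusRdX
[13] P0: store L2 := 99 | P0:M(99), P1:I, P2:I | bus: BusRdX
[14] P1: load  L3 | P0:S(98), P1:S(98), P2:I | bus: BusRd,Flush
[15] P1: store L0 := 98 | P0:I, P1:M(98), P2:I | bus: BusRdX
[16] P1: store L3 := 43 | P0:I, P1:M(43), P2:I | bus: BusRdX
[17] P2: load  L2 | P0:S(99), P1:I, P2:S(99) | bus: BusRd,Flush
[18] P1: load  L3 | P0:I, P1:M(43), P2:I | bus: none
[19] P2: store L1 := 50 | P0:I, P1:I, P2:M(50) | bus: BusRdX,Flush
[20] P1: load  L1 | P0:I, P1:S(50), P2:S(50) | bus: BusRd,Flush
[21] P2: load  L3 | P0:I, P1:S(43), P2:S(43) | bus: BusRd,Flush
[22] P1: store L4 := 63 | P0:I, P1:M(63), P2:I | bus: BusRdX
[23] P0: store L2 := 17 | P0:M(17), P1:I, P2:I | bus: BusRdX
[24] P2: load  L3 | P0:I, P1:S(43), P2:S(43) | bus: none
[25] P2: load  L2 | P0:S(17), P1:I, P2:S(17) | bus: BusRd,Flush
[26] P1: store L0 := 69 | P0:I, P1:M(69), P2:I | bus: none
[27] P2: load  L3 | P0:I, P1:S(43), P2:S(43) | bus: none
[28] P2: load  L3 | P0:I, P1:S(43), P2:S(43) | bus: none
[29] P0: load  L0 | P0:S(69), P1:S(69), P2:I | bus: BusRd,Flush

memory[L3] = 43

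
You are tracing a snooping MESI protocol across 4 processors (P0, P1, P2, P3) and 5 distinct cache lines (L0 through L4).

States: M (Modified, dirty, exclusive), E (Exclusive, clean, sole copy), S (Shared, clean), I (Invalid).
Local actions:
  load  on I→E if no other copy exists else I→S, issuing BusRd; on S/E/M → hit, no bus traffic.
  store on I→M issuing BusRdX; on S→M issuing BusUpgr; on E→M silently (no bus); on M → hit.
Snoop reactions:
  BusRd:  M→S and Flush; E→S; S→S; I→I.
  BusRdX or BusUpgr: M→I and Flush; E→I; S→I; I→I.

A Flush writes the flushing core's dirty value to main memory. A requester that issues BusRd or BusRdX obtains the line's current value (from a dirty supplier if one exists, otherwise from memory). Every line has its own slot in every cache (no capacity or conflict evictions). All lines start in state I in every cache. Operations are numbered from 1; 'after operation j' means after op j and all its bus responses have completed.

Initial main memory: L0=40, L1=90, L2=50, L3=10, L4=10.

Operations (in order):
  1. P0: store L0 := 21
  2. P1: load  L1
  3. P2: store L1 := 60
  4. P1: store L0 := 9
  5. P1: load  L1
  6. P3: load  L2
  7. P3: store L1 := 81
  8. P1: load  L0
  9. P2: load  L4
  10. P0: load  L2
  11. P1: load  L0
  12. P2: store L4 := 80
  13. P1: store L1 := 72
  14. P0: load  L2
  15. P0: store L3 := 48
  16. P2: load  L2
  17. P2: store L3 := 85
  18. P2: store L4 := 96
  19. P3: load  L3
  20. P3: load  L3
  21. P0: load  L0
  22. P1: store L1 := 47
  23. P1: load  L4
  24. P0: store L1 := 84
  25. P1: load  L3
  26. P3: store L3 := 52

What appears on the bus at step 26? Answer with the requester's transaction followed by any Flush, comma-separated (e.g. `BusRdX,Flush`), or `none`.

step 1: P0: store L0 := 21  ⟶  MIII  (L0)  txn=BusRdX  M[L0]=40
step 2: P1: load  L1  ⟶  IEII  (L1)  txn=BusRd  M[L1]=90
step 3: P2: store L1 := 60  ⟶  IIMI  (L1)  txn=BusRdX  M[L1]=90
step 4: P1: store L0 := 9  ⟶  IMII  (L0)  txn=BusRdX+Flush  M[L0]=21
step 5: P1: load  L1  ⟶  ISSI  (L1)  txn=BusRd+Flush  M[L1]=60
step 6: P3: load  L2  ⟶  IIIE  (L2)  txn=BusRd  M[L2]=50
step 7: P3: store L1 := 81  ⟶  IIIM  (L1)  txn=BusRdX  M[L1]=60
step 8: P1: load  L0  ⟶  IMII  (L0)  txn=∅  M[L0]=21
step 9: P2: load  L4  ⟶  IIEI  (L4)  txn=BusRd  M[L4]=10
step 10: P0: load  L2  ⟶  SIIS  (L2)  txn=BusRd  M[L2]=50
step 11: P1: load  L0  ⟶  IMII  (L0)  txn=∅  M[L0]=21
step 12: P2: store L4 := 80  ⟶  IIMI  (L4)  txn=∅  M[L4]=10
step 13: P1: store L1 := 72  ⟶  IMII  (L1)  txn=BusRdX+Flush  M[L1]=81
step 14: P0: load  L2  ⟶  SIIS  (L2)  txn=∅  M[L2]=50
step 15: P0: store L3 := 48  ⟶  MIII  (L3)  txn=BusRdX  M[L3]=10
step 16: P2: load  L2  ⟶  SISS  (L2)  txn=BusRd  M[L2]=50
step 17: P2: store L3 := 85  ⟶  IIMI  (L3)  txn=BusRdX+Flush  M[L3]=48
step 18: P2: store L4 := 96  ⟶  IIMI  (L4)  txn=∅  M[L4]=10
step 19: P3: load  L3  ⟶  IISS  (L3)  txn=BusRd+Flush  M[L3]=85
step 20: P3: load  L3  ⟶  IISS  (L3)  txn=∅  M[L3]=85
step 21: P0: load  L0  ⟶  SSII  (L0)  txn=BusRd+Flush  M[L0]=9
step 22: P1: store L1 := 47  ⟶  IMII  (L1)  txn=∅  M[L1]=81
step 23: P1: load  L4  ⟶  ISSI  (L4)  txn=BusRd+Flush  M[L4]=96
step 24: P0: store L1 := 84  ⟶  MIII  (L1)  txn=BusRdX+Flush  M[L1]=47
step 25: P1: load  L3  ⟶  ISSS  (L3)  txn=BusRd  M[L3]=85
step 26: P3: store L3 := 52  ⟶  IIIM  (L3)  txn=BusUpgr  M[L3]=85

bus = BusUpgr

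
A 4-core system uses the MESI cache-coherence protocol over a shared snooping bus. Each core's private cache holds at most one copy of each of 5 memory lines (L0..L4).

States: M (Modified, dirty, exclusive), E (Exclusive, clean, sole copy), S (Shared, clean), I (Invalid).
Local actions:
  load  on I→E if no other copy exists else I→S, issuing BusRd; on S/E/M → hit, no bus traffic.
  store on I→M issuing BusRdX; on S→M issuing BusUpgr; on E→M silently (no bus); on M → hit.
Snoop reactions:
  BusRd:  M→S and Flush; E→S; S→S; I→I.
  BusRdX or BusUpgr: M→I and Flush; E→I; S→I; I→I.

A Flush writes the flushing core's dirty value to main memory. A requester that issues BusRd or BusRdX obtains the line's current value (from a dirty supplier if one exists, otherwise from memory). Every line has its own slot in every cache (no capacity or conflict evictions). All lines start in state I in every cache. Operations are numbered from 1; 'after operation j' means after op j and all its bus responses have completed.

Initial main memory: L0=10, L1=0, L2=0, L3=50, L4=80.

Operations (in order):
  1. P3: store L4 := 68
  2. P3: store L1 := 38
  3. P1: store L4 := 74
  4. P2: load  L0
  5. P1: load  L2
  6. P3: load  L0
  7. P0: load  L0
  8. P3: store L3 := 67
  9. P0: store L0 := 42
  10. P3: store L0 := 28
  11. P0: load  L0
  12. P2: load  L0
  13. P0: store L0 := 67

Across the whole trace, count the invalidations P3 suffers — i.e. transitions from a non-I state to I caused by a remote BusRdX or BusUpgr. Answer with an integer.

invalidations = 3

step 1: P3: store L4 := 68  ⟶  IIIM  (L4)  txn=BusRdX  M[L4]=80
step 2: P3: store L1 := 38  ⟶  IIIM  (L1)  txn=BusRdX  M[L1]=0
step 3: P1: store L4 := 74  ⟶  IMII  (L4)  txn=BusRdX+Flush  M[L4]=68
step 4: P2: load  L0  ⟶  IIEI  (L0)  txn=BusRd  M[L0]=10
step 5: P1: load  L2  ⟶  IEII  (L2)  txn=BusRd  M[L2]=0
step 6: P3: load  L0  ⟶  IISS  (L0)  txn=BusRd  M[L0]=10
step 7: P0: load  L0  ⟶  SISS  (L0)  txn=BusRd  M[L0]=10
step 8: P3: store L3 := 67  ⟶  IIIM  (L3)  txn=BusRdX  M[L3]=50
step 9: P0: store L0 := 42  ⟶  MIII  (L0)  txn=BusUpgr  M[L0]=10
step 10: P3: store L0 := 28  ⟶  IIIM  (L0)  txn=BusRdX+Flush  M[L0]=42
step 11: P0: load  L0  ⟶  SIIS  (L0)  txn=BusRd+Flush  M[L0]=28
step 12: P2: load  L0  ⟶  SISS  (L0)  txn=BusRd  M[L0]=28
step 13: P0: store L0 := 67  ⟶  MIII  (L0)  txn=BusUpgr  M[L0]=28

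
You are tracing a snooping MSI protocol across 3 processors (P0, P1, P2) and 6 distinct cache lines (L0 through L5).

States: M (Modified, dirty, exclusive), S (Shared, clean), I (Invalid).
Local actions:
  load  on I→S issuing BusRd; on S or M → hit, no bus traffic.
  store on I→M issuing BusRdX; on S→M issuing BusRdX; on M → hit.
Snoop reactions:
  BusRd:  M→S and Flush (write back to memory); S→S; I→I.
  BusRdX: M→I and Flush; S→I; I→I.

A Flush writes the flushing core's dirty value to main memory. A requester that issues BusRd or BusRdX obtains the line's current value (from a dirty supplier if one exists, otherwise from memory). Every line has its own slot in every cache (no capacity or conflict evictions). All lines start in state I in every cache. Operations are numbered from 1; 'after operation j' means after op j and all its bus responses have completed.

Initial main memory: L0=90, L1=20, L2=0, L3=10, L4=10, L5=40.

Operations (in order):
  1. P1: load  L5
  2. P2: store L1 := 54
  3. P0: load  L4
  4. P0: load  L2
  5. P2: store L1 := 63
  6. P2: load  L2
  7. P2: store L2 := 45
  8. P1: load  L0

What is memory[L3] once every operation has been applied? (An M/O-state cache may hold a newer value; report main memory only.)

[1] P1: load  L5 | P0:I, P1:S(40), P2:I | bus: BusRd
[2] P2: store L1 := 54 | P0:I, P1:I, P2:M(54) | bus: BusRdX
[3] P0: load  L4 | P0:S(10), P1:I, P2:I | bus: BusRd
[4] P0: load  L2 | P0:S(0), P1:I, P2:I | bus: BusRd
[5] P2: store L1 := 63 | P0:I, P1:I, P2:M(63) | bus: none
[6] P2: load  L2 | P0:S(0), P1:I, P2:S(0) | bus: BusRd
[7] P2: store L2 := 45 | P0:I, P1:I, P2:M(45) | bus: BusRdX
[8] P1: load  L0 | P0:I, P1:S(90), P2:I | bus: BusRd

memory[L3] = 10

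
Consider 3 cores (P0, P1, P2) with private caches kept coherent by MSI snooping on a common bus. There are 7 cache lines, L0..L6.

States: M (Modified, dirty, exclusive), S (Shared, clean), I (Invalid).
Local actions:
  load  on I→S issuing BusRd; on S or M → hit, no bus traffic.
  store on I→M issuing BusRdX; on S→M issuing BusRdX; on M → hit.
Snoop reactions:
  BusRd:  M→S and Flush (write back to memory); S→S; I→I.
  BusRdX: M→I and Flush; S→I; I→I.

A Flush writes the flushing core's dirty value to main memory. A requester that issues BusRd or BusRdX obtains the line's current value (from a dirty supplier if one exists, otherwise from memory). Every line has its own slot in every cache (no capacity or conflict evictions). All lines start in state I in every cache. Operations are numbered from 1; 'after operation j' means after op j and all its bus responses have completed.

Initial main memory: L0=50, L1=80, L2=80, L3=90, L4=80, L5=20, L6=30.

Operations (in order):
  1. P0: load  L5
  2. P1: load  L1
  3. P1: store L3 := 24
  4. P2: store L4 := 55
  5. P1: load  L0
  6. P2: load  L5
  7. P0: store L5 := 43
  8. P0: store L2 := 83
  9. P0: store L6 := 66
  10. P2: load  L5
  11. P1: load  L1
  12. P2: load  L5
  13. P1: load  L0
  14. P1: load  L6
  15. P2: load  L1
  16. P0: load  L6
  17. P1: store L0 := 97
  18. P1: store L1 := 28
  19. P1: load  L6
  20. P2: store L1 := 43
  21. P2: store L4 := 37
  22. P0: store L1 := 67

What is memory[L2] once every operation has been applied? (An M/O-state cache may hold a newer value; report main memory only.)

[1] P0: load  L5 | P0:S(20), P1:I, P2:I | bus: BusRd
[2] P1: load  L1 | P0:I, P1:S(80), P2:I | bus: BusRd
[3] P1: store L3 := 24 | P0:I, P1:M(24), P2:I | bus: BusRdX
[4] P2: store L4 := 55 | P0:I, P1:I, P2:M(55) | bus: BusRdX
[5] P1: load  L0 | P0:I, P1:S(50), P2:I | bus: BusRd
[6] P2: load  L5 | P0:S(20), P1:I, P2:S(20) | bus: BusRd
[7] P0: store L5 := 43 | P0:M(43), P1:I, P2:I | bus: BusRdX
[8] P0: store L2 := 83 | P0:M(83), P1:I, P2:I | bus: BusRdX
[9] P0: store L6 := 66 | P0:M(66), P1:I, P2:I | bus: BusRdX
[10] P2: load  L5 | P0:S(43), P1:I, P2:S(43) | bus: BusRd,Flush
[11] P1: load  L1 | P0:I, P1:S(80), P2:I | bus: none
[12] P2: load  L5 | P0:S(43), P1:I, P2:S(43) | bus: none
[13] P1: load  L0 | P0:I, P1:S(50), P2:I | bus: none
[14] P1: load  L6 | P0:S(66), P1:S(66), P2:I | bus: BusRd,Flush
[15] P2: load  L1 | P0:I, P1:S(80), P2:S(80) | bus: BusRd
[16] P0: load  L6 | P0:S(66), P1:S(66), P2:I | bus: none
[17] P1: store L0 := 97 | P0:I, P1:M(97), P2:I | bus: BusRdX
[18] P1: store L1 := 28 | P0:I, P1:M(28), P2:I | bus: BusRdX
[19] P1: load  L6 | P0:S(66), P1:S(66), P2:I | bus: none
[20] P2: store L1 := 43 | P0:I, P1:I, P2:M(43) | bus: BusRdX,Flush
[21] P2: store L4 := 37 | P0:I, P1:I, P2:M(37) | bus: none
[22] P0: store L1 := 67 | P0:M(67), P1:I, P2:I | bus: BusRdX,Flush

memory[L2] = 80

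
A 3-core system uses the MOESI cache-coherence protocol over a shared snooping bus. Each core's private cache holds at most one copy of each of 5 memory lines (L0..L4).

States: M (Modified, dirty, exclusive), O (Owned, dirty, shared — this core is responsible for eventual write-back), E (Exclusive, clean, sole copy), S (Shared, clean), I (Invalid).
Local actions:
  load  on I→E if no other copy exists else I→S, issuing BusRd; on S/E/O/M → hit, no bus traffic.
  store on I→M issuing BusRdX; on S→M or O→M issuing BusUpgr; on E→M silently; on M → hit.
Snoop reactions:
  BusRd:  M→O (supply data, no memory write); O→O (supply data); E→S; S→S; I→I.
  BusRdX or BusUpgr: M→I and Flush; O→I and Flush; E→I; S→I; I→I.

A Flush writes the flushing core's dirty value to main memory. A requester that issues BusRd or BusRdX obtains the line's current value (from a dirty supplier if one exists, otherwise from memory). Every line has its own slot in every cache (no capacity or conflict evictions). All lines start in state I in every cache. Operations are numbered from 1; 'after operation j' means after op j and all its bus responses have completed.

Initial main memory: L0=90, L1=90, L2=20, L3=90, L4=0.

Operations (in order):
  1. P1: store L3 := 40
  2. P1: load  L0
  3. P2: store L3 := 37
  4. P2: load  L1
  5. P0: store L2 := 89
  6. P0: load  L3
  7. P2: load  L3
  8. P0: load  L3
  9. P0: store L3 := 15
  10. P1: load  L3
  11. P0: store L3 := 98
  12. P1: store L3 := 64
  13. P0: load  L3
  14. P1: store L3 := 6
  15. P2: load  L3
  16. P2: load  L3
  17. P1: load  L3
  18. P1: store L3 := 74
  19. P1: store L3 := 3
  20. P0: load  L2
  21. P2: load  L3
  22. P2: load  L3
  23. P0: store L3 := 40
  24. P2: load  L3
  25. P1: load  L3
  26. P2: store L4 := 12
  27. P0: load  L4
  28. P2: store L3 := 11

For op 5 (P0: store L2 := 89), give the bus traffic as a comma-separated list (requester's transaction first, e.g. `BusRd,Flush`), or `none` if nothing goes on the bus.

[1] P1: store L3 := 40 | P0:I, P1:M(40), P2:I | bus: BusRdX
[2] P1: load  L0 | P0:I, P1:E(90), P2:I | bus: BusRd
[3] P2: store L3 := 37 | P0:I, P1:I, P2:M(37) | bus: BusRdX,Flush
[4] P2: load  L1 | P0:I, P1:I, P2:E(90) | bus: BusRd
[5] P0: store L2 := 89 | P0:M(89), P1:I, P2:I | bus: BusRdX
[6] P0: load  L3 | P0:S(37), P1:I, P2:O(37) | bus: BusRd
[7] P2: load  L3 | P0:S(37), P1:I, P2:O(37) | bus: none
[8] P0: load  L3 | P0:S(37), P1:I, P2:O(37) | bus: none
[9] P0: store L3 := 15 | P0:M(15), P1:I, P2:I | bus: BusUpgr,Flush
[10] P1: load  L3 | P0:O(15), P1:S(15), P2:I | bus: BusRd
[11] P0: store L3 := 98 | P0:M(98), P1:I, P2:I | bus: BusUpgr
[12] P1: store L3 := 64 | P0:I, P1:M(64), P2:I | bus: BusRdX,Flush
[13] P0: load  L3 | P0:S(64), P1:O(64), P2:I | bus: BusRd
[14] P1: store L3 := 6 | P0:I, P1:M(6), P2:I | bus: BusUpgr
[15] P2: load  L3 | P0:I, P1:O(6), P2:S(6) | bus: BusRd
[16] P2: load  L3 | P0:I, P1:O(6), P2:S(6) | bus: none
[17] P1: load  L3 | P0:I, P1:O(6), P2:S(6) | bus: none
[18] P1: store L3 := 74 | P0:I, P1:M(74), P2:I | bus: BusUpgr
[19] P1: store L3 := 3 | P0:I, P1:M(3), P2:I | bus: none
[20] P0: load  L2 | P0:M(89), P1:I, P2:I | bus: none
[21] P2: load  L3 | P0:I, P1:O(3), P2:S(3) | bus: BusRd
[22] P2: load  L3 | P0:I, P1:O(3), P2:S(3) | bus: none
[23] P0: store L3 := 40 | P0:M(40), P1:I, P2:I | bus: BusRdX,Flush
[24] P2: load  L3 | P0:O(40), P1:I, P2:S(40) | bus: BusRd
[25] P1: load  L3 | P0:O(40), P1:S(40), P2:S(40) | bus: BusRd
[26] P2: store L4 := 12 | P0:I, P1:I, P2:M(12) | bus: BusRdX
[27] P0: load  L4 | P0:S(12), P1:I, P2:O(12) | bus: BusRd
[28] P2: store L3 := 11 | P0:I, P1:I, P2:M(11) | bus: BusUpgr,Flush

bus = BusRdX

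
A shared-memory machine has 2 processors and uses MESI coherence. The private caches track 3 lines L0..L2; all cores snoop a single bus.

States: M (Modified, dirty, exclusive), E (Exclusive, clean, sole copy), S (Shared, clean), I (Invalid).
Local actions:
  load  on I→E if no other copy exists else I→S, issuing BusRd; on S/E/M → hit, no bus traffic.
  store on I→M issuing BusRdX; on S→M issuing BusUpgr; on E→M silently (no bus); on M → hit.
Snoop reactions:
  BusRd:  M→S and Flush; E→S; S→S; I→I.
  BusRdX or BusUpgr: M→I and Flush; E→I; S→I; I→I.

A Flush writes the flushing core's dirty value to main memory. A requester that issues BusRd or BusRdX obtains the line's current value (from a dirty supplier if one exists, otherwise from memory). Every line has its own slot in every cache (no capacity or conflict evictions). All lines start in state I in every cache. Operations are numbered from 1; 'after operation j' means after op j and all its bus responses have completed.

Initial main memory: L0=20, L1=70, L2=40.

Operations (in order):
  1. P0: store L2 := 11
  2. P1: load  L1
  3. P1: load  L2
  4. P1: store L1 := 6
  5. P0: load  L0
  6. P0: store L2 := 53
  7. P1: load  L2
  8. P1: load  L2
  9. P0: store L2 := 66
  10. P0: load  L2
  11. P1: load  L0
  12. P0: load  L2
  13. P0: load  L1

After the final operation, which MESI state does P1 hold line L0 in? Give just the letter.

[1] P0: store L2 := 11 | P0:M(11), P1:I | bus: BusRdX
[2] P1: load  L1 | P0:I, P1:E(70) | bus: BusRd
[3] P1: load  L2 | P0:S(11), P1:S(11) | bus: BusRd,Flush
[4] P1: store L1 := 6 | P0:I, P1:M(6) | bus: none
[5] P0: load  L0 | P0:E(20), P1:I | bus: BusRd
[6] P0: store L2 := 53 | P0:M(53), P1:I | bus: BusUpgr
[7] P1: load  L2 | P0:S(53), P1:S(53) | bus: BusRd,Flush
[8] P1: load  L2 | P0:S(53), P1:S(53) | bus: none
[9] P0: store L2 := 66 | P0:M(66), P1:I | bus: BusUpgr
[10] P0: load  L2 | P0:M(66), P1:I | bus: none
[11] P1: load  L0 | P0:S(20), P1:S(20) | bus: BusRd
[12] P0: load  L2 | P0:M(66), P1:I | bus: none
[13] P0: load  L1 | P0:S(6), P1:S(6) | bus: BusRd,Flush

state = S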